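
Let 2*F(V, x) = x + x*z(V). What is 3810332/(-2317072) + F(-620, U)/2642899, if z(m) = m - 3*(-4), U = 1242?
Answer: -2735933992913/1530946817932 ≈ -1.7871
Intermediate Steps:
z(m) = 12 + m (z(m) = m + 12 = 12 + m)
F(V, x) = x/2 + x*(12 + V)/2 (F(V, x) = (x + x*(12 + V))/2 = x/2 + x*(12 + V)/2)
3810332/(-2317072) + F(-620, U)/2642899 = 3810332/(-2317072) + ((½)*1242*(13 - 620))/2642899 = 3810332*(-1/2317072) + ((½)*1242*(-607))*(1/2642899) = -952583/579268 - 376947*1/2642899 = -952583/579268 - 376947/2642899 = -2735933992913/1530946817932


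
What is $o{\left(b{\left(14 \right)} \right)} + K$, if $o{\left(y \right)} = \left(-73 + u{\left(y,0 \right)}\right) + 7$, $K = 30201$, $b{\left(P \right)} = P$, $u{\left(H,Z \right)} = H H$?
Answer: $30331$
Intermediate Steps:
$u{\left(H,Z \right)} = H^{2}$
$o{\left(y \right)} = -66 + y^{2}$ ($o{\left(y \right)} = \left(-73 + y^{2}\right) + 7 = -66 + y^{2}$)
$o{\left(b{\left(14 \right)} \right)} + K = \left(-66 + 14^{2}\right) + 30201 = \left(-66 + 196\right) + 30201 = 130 + 30201 = 30331$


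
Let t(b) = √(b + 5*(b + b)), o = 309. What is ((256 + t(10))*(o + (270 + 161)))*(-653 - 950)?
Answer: -303672320 - 1186220*√110 ≈ -3.1611e+8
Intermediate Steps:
t(b) = √11*√b (t(b) = √(b + 5*(2*b)) = √(b + 10*b) = √(11*b) = √11*√b)
((256 + t(10))*(o + (270 + 161)))*(-653 - 950) = ((256 + √11*√10)*(309 + (270 + 161)))*(-653 - 950) = ((256 + √110)*(309 + 431))*(-1603) = ((256 + √110)*740)*(-1603) = (189440 + 740*√110)*(-1603) = -303672320 - 1186220*√110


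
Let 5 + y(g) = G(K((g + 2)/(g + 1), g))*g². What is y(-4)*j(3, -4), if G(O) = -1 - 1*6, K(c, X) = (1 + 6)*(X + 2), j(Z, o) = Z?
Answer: -351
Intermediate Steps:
K(c, X) = 14 + 7*X (K(c, X) = 7*(2 + X) = 14 + 7*X)
G(O) = -7 (G(O) = -1 - 6 = -7)
y(g) = -5 - 7*g²
y(-4)*j(3, -4) = (-5 - 7*(-4)²)*3 = (-5 - 7*16)*3 = (-5 - 112)*3 = -117*3 = -351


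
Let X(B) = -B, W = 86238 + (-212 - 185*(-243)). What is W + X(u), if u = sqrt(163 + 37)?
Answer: 130981 - 10*sqrt(2) ≈ 1.3097e+5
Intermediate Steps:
W = 130981 (W = 86238 + (-212 + 44955) = 86238 + 44743 = 130981)
u = 10*sqrt(2) (u = sqrt(200) = 10*sqrt(2) ≈ 14.142)
W + X(u) = 130981 - 10*sqrt(2)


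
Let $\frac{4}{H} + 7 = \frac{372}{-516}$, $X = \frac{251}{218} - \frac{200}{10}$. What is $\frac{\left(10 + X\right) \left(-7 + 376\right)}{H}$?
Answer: $\frac{59079483}{9374} \approx 6302.5$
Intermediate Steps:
$X = - \frac{4109}{218}$ ($X = 251 \cdot \frac{1}{218} - 20 = \frac{251}{218} - 20 = - \frac{4109}{218} \approx -18.849$)
$H = - \frac{43}{83}$ ($H = \frac{4}{-7 + \frac{372}{-516}} = \frac{4}{-7 + 372 \left(- \frac{1}{516}\right)} = \frac{4}{-7 - \frac{31}{43}} = \frac{4}{- \frac{332}{43}} = 4 \left(- \frac{43}{332}\right) = - \frac{43}{83} \approx -0.51807$)
$\frac{\left(10 + X\right) \left(-7 + 376\right)}{H} = \frac{\left(10 - \frac{4109}{218}\right) \left(-7 + 376\right)}{- \frac{43}{83}} = \left(- \frac{1929}{218}\right) 369 \left(- \frac{83}{43}\right) = \left(- \frac{711801}{218}\right) \left(- \frac{83}{43}\right) = \frac{59079483}{9374}$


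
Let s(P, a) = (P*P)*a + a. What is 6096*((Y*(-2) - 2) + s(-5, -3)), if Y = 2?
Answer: -512064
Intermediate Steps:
s(P, a) = a + a*P² (s(P, a) = P²*a + a = a*P² + a = a + a*P²)
6096*((Y*(-2) - 2) + s(-5, -3)) = 6096*((2*(-2) - 2) - 3*(1 + (-5)²)) = 6096*((-4 - 2) - 3*(1 + 25)) = 6096*(-6 - 3*26) = 6096*(-6 - 78) = 6096*(-84) = -512064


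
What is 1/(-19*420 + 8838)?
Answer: 1/858 ≈ 0.0011655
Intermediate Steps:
1/(-19*420 + 8838) = 1/(-7980 + 8838) = 1/858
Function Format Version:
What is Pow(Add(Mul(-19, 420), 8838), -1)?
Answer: Rational(1, 858) ≈ 0.0011655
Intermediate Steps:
Pow(Add(Mul(-19, 420), 8838), -1) = Pow(Add(-7980, 8838), -1) = Pow(858, -1) = Rational(1, 858)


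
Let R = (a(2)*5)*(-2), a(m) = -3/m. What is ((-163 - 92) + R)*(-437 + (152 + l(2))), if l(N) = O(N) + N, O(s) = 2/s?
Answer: 67680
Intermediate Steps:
R = 15 (R = (-3/2*5)*(-2) = (-3*½*5)*(-2) = -3/2*5*(-2) = -15/2*(-2) = 15)
l(N) = N + 2/N (l(N) = 2/N + N = N + 2/N)
((-163 - 92) + R)*(-437 + (152 + l(2))) = ((-163 - 92) + 15)*(-437 + (152 + (2 + 2/2))) = (-255 + 15)*(-437 + (152 + (2 + 2*(½)))) = -240*(-437 + (152 + (2 + 1))) = -240*(-437 + (152 + 3)) = -240*(-437 + 155) = -240*(-282) = 67680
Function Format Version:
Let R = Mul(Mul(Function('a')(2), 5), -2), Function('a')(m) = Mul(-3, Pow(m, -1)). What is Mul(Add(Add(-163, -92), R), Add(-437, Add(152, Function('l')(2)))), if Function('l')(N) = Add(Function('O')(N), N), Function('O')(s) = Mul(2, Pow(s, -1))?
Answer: 67680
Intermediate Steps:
R = 15 (R = Mul(Mul(Mul(-3, Pow(2, -1)), 5), -2) = Mul(Mul(Mul(-3, Rational(1, 2)), 5), -2) = Mul(Mul(Rational(-3, 2), 5), -2) = Mul(Rational(-15, 2), -2) = 15)
Function('l')(N) = Add(N, Mul(2, Pow(N, -1))) (Function('l')(N) = Add(Mul(2, Pow(N, -1)), N) = Add(N, Mul(2, Pow(N, -1))))
Mul(Add(Add(-163, -92), R), Add(-437, Add(152, Function('l')(2)))) = Mul(Add(Add(-163, -92), 15), Add(-437, Add(152, Add(2, Mul(2, Pow(2, -1)))))) = Mul(Add(-255, 15), Add(-437, Add(152, Add(2, Mul(2, Rational(1, 2)))))) = Mul(-240, Add(-437, Add(152, Add(2, 1)))) = Mul(-240, Add(-437, Add(152, 3))) = Mul(-240, Add(-437, 155)) = Mul(-240, -282) = 67680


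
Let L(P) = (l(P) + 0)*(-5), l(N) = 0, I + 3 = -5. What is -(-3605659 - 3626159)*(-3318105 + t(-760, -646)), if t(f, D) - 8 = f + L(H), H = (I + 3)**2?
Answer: -24001369792026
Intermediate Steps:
I = -8 (I = -3 - 5 = -8)
H = 25 (H = (-8 + 3)**2 = (-5)**2 = 25)
L(P) = 0 (L(P) = (0 + 0)*(-5) = 0*(-5) = 0)
t(f, D) = 8 + f (t(f, D) = 8 + (f + 0) = 8 + f)
-(-3605659 - 3626159)*(-3318105 + t(-760, -646)) = -(-3605659 - 3626159)*(-3318105 + (8 - 760)) = -(-7231818)*(-3318105 - 752) = -(-7231818)*(-3318857) = -1*24001369792026 = -24001369792026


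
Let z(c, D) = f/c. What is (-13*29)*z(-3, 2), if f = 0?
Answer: 0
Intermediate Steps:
z(c, D) = 0 (z(c, D) = 0/c = 0)
(-13*29)*z(-3, 2) = -13*29*0 = -377*0 = 0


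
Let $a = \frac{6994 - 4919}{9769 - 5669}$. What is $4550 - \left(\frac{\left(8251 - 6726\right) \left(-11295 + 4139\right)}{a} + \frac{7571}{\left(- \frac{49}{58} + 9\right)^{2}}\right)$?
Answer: $\frac{400493658815198}{18569507} \approx 2.1567 \cdot 10^{7}$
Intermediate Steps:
$a = \frac{83}{164}$ ($a = \frac{2075}{4100} = 2075 \cdot \frac{1}{4100} = \frac{83}{164} \approx 0.5061$)
$4550 - \left(\frac{\left(8251 - 6726\right) \left(-11295 + 4139\right)}{a} + \frac{7571}{\left(- \frac{49}{58} + 9\right)^{2}}\right) = 4550 - \left(\frac{\left(8251 - 6726\right) \left(-11295 + 4139\right)}{\frac{83}{164}} + \frac{7571}{\left(- \frac{49}{58} + 9\right)^{2}}\right) = 4550 - \left(1525 \left(-7156\right) \frac{164}{83} + \frac{7571}{\left(\left(-49\right) \frac{1}{58} + 9\right)^{2}}\right) = 4550 - \left(\left(-10912900\right) \frac{164}{83} + \frac{7571}{\left(- \frac{49}{58} + 9\right)^{2}}\right) = 4550 - \left(- \frac{1789715600}{83} + \frac{7571}{\left(\frac{473}{58}\right)^{2}}\right) = 4550 - \left(- \frac{1789715600}{83} + \frac{7571}{\frac{223729}{3364}}\right) = 4550 - \left(- \frac{1789715600}{83} + 7571 \cdot \frac{3364}{223729}\right) = 4550 - \left(- \frac{1789715600}{83} + \frac{25468844}{223729}\right) = 4550 - - \frac{400409167558348}{18569507} = 4550 + \frac{400409167558348}{18569507} = \frac{400493658815198}{18569507}$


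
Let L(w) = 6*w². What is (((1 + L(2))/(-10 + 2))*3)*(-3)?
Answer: 225/8 ≈ 28.125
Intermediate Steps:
(((1 + L(2))/(-10 + 2))*3)*(-3) = (((1 + 6*2²)/(-10 + 2))*3)*(-3) = (((1 + 6*4)/(-8))*3)*(-3) = (((1 + 24)*(-⅛))*3)*(-3) = ((25*(-⅛))*3)*(-3) = -25/8*3*(-3) = -75/8*(-3) = 225/8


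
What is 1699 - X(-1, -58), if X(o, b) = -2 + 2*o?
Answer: 1703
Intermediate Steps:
1699 - X(-1, -58) = 1699 - (-2 + 2*(-1)) = 1699 - (-2 - 2) = 1699 - 1*(-4) = 1699 + 4 = 1703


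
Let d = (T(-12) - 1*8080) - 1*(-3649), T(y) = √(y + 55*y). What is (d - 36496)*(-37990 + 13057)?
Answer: 1020432891 - 99732*I*√42 ≈ 1.0204e+9 - 6.4634e+5*I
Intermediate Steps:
T(y) = 2*√14*√y (T(y) = √(56*y) = 2*√14*√y)
d = -4431 + 4*I*√42 (d = (2*√14*√(-12) - 1*8080) - 1*(-3649) = (2*√14*(2*I*√3) - 8080) + 3649 = (4*I*√42 - 8080) + 3649 = (-8080 + 4*I*√42) + 3649 = -4431 + 4*I*√42 ≈ -4431.0 + 25.923*I)
(d - 36496)*(-37990 + 13057) = ((-4431 + 4*I*√42) - 36496)*(-37990 + 13057) = (-40927 + 4*I*√42)*(-24933) = 1020432891 - 99732*I*√42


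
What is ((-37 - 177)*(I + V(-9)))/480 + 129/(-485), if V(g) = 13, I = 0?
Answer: -141119/23280 ≈ -6.0618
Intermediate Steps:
((-37 - 177)*(I + V(-9)))/480 + 129/(-485) = ((-37 - 177)*(0 + 13))/480 + 129/(-485) = -214*13*(1/480) + 129*(-1/485) = -2782*1/480 - 129/485 = -1391/240 - 129/485 = -141119/23280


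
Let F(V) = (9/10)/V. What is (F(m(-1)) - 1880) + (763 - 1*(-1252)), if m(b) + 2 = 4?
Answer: 2709/20 ≈ 135.45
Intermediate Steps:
m(b) = 2 (m(b) = -2 + 4 = 2)
F(V) = 9/(10*V) (F(V) = (9*(1/10))/V = 9/(10*V))
(F(m(-1)) - 1880) + (763 - 1*(-1252)) = ((9/10)/2 - 1880) + (763 - 1*(-1252)) = ((9/10)*(1/2) - 1880) + (763 + 1252) = (9/20 - 1880) + 2015 = -37591/20 + 2015 = 2709/20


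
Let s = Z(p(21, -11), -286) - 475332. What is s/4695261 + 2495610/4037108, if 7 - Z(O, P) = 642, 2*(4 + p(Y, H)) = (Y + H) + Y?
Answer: 4898005060387/9477637872594 ≈ 0.51680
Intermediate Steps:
p(Y, H) = -4 + Y + H/2 (p(Y, H) = -4 + ((Y + H) + Y)/2 = -4 + ((H + Y) + Y)/2 = -4 + (H + 2*Y)/2 = -4 + (Y + H/2) = -4 + Y + H/2)
Z(O, P) = -635 (Z(O, P) = 7 - 1*642 = 7 - 642 = -635)
s = -475967 (s = -635 - 475332 = -475967)
s/4695261 + 2495610/4037108 = -475967/4695261 + 2495610/4037108 = -475967*1/4695261 + 2495610*(1/4037108) = -475967/4695261 + 1247805/2018554 = 4898005060387/9477637872594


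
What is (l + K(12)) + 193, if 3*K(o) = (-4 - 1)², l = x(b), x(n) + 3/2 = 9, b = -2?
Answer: 1253/6 ≈ 208.83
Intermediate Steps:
x(n) = 15/2 (x(n) = -3/2 + 9 = 15/2)
l = 15/2 ≈ 7.5000
K(o) = 25/3 (K(o) = (-4 - 1)²/3 = (⅓)*(-5)² = (⅓)*25 = 25/3)
(l + K(12)) + 193 = (15/2 + 25/3) + 193 = 95/6 + 193 = 1253/6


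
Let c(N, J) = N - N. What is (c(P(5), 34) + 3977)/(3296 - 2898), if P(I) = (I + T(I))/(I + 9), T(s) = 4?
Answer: 3977/398 ≈ 9.9925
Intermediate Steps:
P(I) = (4 + I)/(9 + I) (P(I) = (I + 4)/(I + 9) = (4 + I)/(9 + I))
c(N, J) = 0
(c(P(5), 34) + 3977)/(3296 - 2898) = (0 + 3977)/(3296 - 2898) = 3977/398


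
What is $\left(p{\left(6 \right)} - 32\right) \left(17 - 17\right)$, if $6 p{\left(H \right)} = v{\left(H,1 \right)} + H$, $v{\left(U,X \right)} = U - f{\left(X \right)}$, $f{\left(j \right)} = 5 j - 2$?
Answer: $0$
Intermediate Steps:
$f{\left(j \right)} = -2 + 5 j$
$v{\left(U,X \right)} = 2 + U - 5 X$ ($v{\left(U,X \right)} = U - \left(-2 + 5 X\right) = 2 + U - 5 X$)
$p{\left(H \right)} = - \frac{1}{2} + \frac{H}{3}$ ($p{\left(H \right)} = \frac{\left(2 + H - 5\right) + H}{6} = \frac{\left(-3 + H\right) + H}{6} = \frac{-3 + 2 H}{6} = - \frac{1}{2} + \frac{H}{3}$)
$\left(p{\left(6 \right)} - 32\right) \left(17 - 17\right) = \left(\left(- \frac{1}{2} + \frac{1}{3} \cdot 6\right) - 32\right) \left(17 - 17\right) = \left(\left(- \frac{1}{2} + 2\right) - 32\right) 0 = \left(\frac{3}{2} - 32\right) 0 = \left(- \frac{61}{2}\right) 0 = 0$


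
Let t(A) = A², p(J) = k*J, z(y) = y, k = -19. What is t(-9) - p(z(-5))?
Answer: -14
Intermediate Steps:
p(J) = -19*J
t(-9) - p(z(-5)) = (-9)² - (-19)*(-5) = 81 - 1*95 = 81 - 95 = -14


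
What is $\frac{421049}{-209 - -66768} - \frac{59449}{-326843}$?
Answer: $\frac{141573784298}{21754343237} \approx 6.5078$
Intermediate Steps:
$\frac{421049}{-209 - -66768} - \frac{59449}{-326843} = \frac{421049}{-209 + 66768} - - \frac{59449}{326843} = \frac{421049}{66559} + \frac{59449}{326843} = \frac{141573784298}{21754343237}$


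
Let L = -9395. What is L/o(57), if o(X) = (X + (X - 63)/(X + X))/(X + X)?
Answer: -10174785/541 ≈ -18807.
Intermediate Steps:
o(X) = (X + (-63 + X)/(2*X))/(2*X) (o(X) = (X + (-63 + X)/((2*X)))/((2*X)) = (X + (-63 + X)*(1/(2*X)))*(1/(2*X)) = (X + (-63 + X)/(2*X))*(1/(2*X)) = (X + (-63 + X)/(2*X))/(2*X))
L/o(57) = -9395*12996/(-63 + 57 + 2*57²) = -9395*12996/(-63 + 57 + 2*3249) = -9395*12996/(-63 + 57 + 6498) = -9395/((¼)*(1/3249)*6492) = -9395/541/1083 = -9395*1083/541 = -10174785/541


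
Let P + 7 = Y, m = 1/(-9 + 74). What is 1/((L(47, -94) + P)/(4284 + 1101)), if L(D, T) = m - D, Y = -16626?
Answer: -350025/1084199 ≈ -0.32284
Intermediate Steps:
m = 1/65 ≈ 0.015385
P = -16633 (P = -7 - 16626 = -16633)
L(D, T) = 1/65 - D
1/((L(47, -94) + P)/(4284 + 1101)) = 1/(((1/65 - 1*47) - 16633)/(4284 + 1101)) = 1/(((1/65 - 47) - 16633)/5385) = 1/((-3054/65 - 16633)*(1/5385)) = 1/(-1084199/65*1/5385) = 1/(-1084199/350025) = -350025/1084199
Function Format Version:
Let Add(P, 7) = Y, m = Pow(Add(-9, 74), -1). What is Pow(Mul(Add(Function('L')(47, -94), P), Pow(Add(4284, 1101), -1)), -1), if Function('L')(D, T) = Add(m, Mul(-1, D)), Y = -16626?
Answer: Rational(-350025, 1084199) ≈ -0.32284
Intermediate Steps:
m = Rational(1, 65) (m = Pow(65, -1) = Rational(1, 65) ≈ 0.015385)
P = -16633 (P = Add(-7, -16626) = -16633)
Function('L')(D, T) = Add(Rational(1, 65), Mul(-1, D))
Pow(Mul(Add(Function('L')(47, -94), P), Pow(Add(4284, 1101), -1)), -1) = Pow(Mul(Add(Add(Rational(1, 65), Mul(-1, 47)), -16633), Pow(Add(4284, 1101), -1)), -1) = Pow(Mul(Add(Add(Rational(1, 65), -47), -16633), Pow(5385, -1)), -1) = Pow(Mul(Add(Rational(-3054, 65), -16633), Rational(1, 5385)), -1) = Pow(Mul(Rational(-1084199, 65), Rational(1, 5385)), -1) = Pow(Rational(-1084199, 350025), -1) = Rational(-350025, 1084199)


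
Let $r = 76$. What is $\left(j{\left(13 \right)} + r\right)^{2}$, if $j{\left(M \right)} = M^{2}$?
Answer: $60025$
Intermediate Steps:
$\left(j{\left(13 \right)} + r\right)^{2} = \left(13^{2} + 76\right)^{2} = \left(169 + 76\right)^{2} = 245^{2} = 60025$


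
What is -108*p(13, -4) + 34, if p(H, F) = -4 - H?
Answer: 1870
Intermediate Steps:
-108*p(13, -4) + 34 = -108*(-4 - 1*13) + 34 = -108*(-4 - 13) + 34 = -108*(-17) + 34 = 1836 + 34 = 1870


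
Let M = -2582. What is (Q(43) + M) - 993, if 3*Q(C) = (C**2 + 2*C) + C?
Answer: -8747/3 ≈ -2915.7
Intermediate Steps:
Q(C) = C + C**2/3 (Q(C) = ((C**2 + 2*C) + C)/3 = (C**2 + 3*C)/3 = C + C**2/3)
(Q(43) + M) - 993 = ((1/3)*43*(3 + 43) - 2582) - 993 = ((1/3)*43*46 - 2582) - 993 = (1978/3 - 2582) - 993 = -5768/3 - 993 = -8747/3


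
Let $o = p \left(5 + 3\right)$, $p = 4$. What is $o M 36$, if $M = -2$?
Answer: $-2304$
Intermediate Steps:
$o = 32$ ($o = 4 \left(5 + 3\right) = 4 \cdot 8 = 32$)
$o M 36 = 32 \left(-2\right) 36 = \left(-64\right) 36 = -2304$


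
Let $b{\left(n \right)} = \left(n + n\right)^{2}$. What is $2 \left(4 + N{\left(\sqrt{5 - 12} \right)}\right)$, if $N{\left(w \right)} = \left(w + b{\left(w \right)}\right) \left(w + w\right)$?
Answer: $-20 - 112 i \sqrt{7} \approx -20.0 - 296.32 i$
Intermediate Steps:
$b{\left(n \right)} = 4 n^{2}$ ($b{\left(n \right)} = \left(2 n\right)^{2} = 4 n^{2}$)
$N{\left(w \right)} = 2 w \left(w + 4 w^{2}\right)$ ($N{\left(w \right)} = \left(w + 4 w^{2}\right) \left(w + w\right) = \left(w + 4 w^{2}\right) 2 w = 2 w \left(w + 4 w^{2}\right)$)
$2 \left(4 + N{\left(\sqrt{5 - 12} \right)}\right) = 2 \left(4 + \left(\sqrt{5 - 12}\right)^{2} \left(2 + 8 \sqrt{5 - 12}\right)\right) = 2 \left(4 + \left(\sqrt{-7}\right)^{2} \left(2 + 8 \sqrt{-7}\right)\right) = 2 \left(4 + \left(i \sqrt{7}\right)^{2} \left(2 + 8 i \sqrt{7}\right)\right) = 2 \left(4 - 7 \left(2 + 8 i \sqrt{7}\right)\right) = 2 \left(4 - \left(14 + 56 i \sqrt{7}\right)\right) = 2 \left(-10 - 56 i \sqrt{7}\right) = -20 - 112 i \sqrt{7}$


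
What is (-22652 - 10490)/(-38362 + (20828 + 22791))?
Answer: -33142/5257 ≈ -6.3044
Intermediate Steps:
(-22652 - 10490)/(-38362 + (20828 + 22791)) = -33142/(-38362 + 43619) = -33142/5257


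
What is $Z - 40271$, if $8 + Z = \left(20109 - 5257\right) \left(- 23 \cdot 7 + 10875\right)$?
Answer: $159084049$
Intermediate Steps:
$Z = 159124320$ ($Z = -8 + \left(20109 - 5257\right) \left(- 23 \cdot 7 + 10875\right) = -8 + 14852 \left(\left(-1\right) 161 + 10875\right) = -8 + 14852 \left(-161 + 10875\right) = -8 + 14852 \cdot 10714 = -8 + 159124328 = 159124320$)
$Z - 40271 = 159124320 - 40271 = 159084049$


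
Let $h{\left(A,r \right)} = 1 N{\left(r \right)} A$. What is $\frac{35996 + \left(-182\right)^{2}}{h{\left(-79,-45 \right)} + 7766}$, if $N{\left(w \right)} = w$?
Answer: $\frac{69120}{11321} \approx 6.1055$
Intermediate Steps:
$h{\left(A,r \right)} = A r$ ($h{\left(A,r \right)} = 1 r A = r A = A r$)
$\frac{35996 + \left(-182\right)^{2}}{h{\left(-79,-45 \right)} + 7766} = \frac{35996 + \left(-182\right)^{2}}{\left(-79\right) \left(-45\right) + 7766} = \frac{35996 + 33124}{3555 + 7766} = \frac{69120}{11321}$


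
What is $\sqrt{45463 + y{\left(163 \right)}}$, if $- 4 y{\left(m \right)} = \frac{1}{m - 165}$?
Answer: $\frac{\sqrt{727410}}{4} \approx 213.22$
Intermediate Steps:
$y{\left(m \right)} = - \frac{1}{4 \left(-165 + m\right)}$ ($y{\left(m \right)} = - \frac{1}{4 \left(m - 165\right)} = - \frac{1}{4 \left(-165 + m\right)}$)
$\sqrt{45463 + y{\left(163 \right)}} = \sqrt{45463 - \frac{1}{-660 + 4 \cdot 163}} = \sqrt{45463 - \frac{1}{-660 + 652}} = \sqrt{45463 - \frac{1}{-8}} = \sqrt{45463 - - \frac{1}{8}} = \sqrt{45463 + \frac{1}{8}} = \sqrt{\frac{363705}{8}} = \frac{\sqrt{727410}}{4}$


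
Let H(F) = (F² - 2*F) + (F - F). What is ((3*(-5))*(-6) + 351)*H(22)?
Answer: 194040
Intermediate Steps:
H(F) = F² - 2*F (H(F) = (F² - 2*F) + 0 = F² - 2*F)
((3*(-5))*(-6) + 351)*H(22) = ((3*(-5))*(-6) + 351)*(22*(-2 + 22)) = (-15*(-6) + 351)*(22*20) = (90 + 351)*440 = 441*440 = 194040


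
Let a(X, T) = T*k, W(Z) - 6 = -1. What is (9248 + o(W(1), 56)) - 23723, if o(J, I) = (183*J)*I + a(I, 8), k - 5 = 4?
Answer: 36837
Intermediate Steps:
k = 9 (k = 5 + 4 = 9)
W(Z) = 5 (W(Z) = 6 - 1 = 5)
a(X, T) = 9*T (a(X, T) = T*9 = 9*T)
o(J, I) = 72 + 183*I*J (o(J, I) = (183*J)*I + 9*8 = 183*I*J + 72 = 72 + 183*I*J)
(9248 + o(W(1), 56)) - 23723 = (9248 + (72 + 183*56*5)) - 23723 = (9248 + (72 + 51240)) - 23723 = (9248 + 51312) - 23723 = 60560 - 23723 = 36837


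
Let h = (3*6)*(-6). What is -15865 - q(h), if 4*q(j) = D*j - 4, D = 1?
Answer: -15837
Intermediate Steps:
h = -108 (h = 18*(-6) = -108)
q(j) = -1 + j/4 (q(j) = (1*j - 4)/4 = (j - 4)/4 = (-4 + j)/4 = -1 + j/4)
-15865 - q(h) = -15865 - (-1 + (1/4)*(-108)) = -15865 - (-1 - 27) = -15865 - 1*(-28) = -15865 + 28 = -15837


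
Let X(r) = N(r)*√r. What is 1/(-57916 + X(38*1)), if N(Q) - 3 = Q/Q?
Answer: -14479/838565612 - √38/838565612 ≈ -1.7274e-5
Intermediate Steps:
N(Q) = 4 (N(Q) = 3 + Q/Q = 3 + 1 = 4)
X(r) = 4*√r
1/(-57916 + X(38*1)) = 1/(-57916 + 4*√(38*1)) = 1/(-57916 + 4*√38)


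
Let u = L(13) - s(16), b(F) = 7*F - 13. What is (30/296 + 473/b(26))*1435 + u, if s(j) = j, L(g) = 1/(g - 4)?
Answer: 933264469/225108 ≈ 4145.9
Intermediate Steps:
L(g) = 1/(-4 + g)
b(F) = -13 + 7*F
u = -143/9 (u = 1/(-4 + 13) - 1*16 = 1/9 - 16 = ⅑ - 16 = -143/9 ≈ -15.889)
(30/296 + 473/b(26))*1435 + u = (30/296 + 473/(-13 + 7*26))*1435 - 143/9 = (30*(1/296) + 473/(-13 + 182))*1435 - 143/9 = (15/148 + 473/169)*1435 - 143/9 = (72539/25012)*1435 - 143/9 = 104093465/25012 - 143/9 = 933264469/225108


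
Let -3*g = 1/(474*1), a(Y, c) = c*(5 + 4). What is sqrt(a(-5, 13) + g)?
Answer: sqrt(26286934)/474 ≈ 10.817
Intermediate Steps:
a(Y, c) = 9*c (a(Y, c) = c*9 = 9*c)
g = -1/1422 (g = -1/(3*(474*1)) = -1/3/474 = -1/3*1/474 = -1/1422 ≈ -0.00070324)
sqrt(a(-5, 13) + g) = sqrt(9*13 - 1/1422) = sqrt(117 - 1/1422) = sqrt(166373/1422) = sqrt(26286934)/474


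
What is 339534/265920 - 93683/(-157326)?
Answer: 6527475787/3486344160 ≈ 1.8723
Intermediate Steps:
339534/265920 - 93683/(-157326) = 339534*(1/265920) - 93683*(-1/157326) = 56589/44320 + 93683/157326 = 6527475787/3486344160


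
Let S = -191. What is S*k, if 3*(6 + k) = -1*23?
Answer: 7831/3 ≈ 2610.3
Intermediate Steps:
k = -41/3 (k = -6 + (-1*23)/3 = -6 + (⅓)*(-23) = -6 - 23/3 = -41/3 ≈ -13.667)
S*k = -191*(-41/3) = 7831/3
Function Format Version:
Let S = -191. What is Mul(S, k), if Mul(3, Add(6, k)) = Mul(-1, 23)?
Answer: Rational(7831, 3) ≈ 2610.3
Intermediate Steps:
k = Rational(-41, 3) (k = Add(-6, Mul(Rational(1, 3), Mul(-1, 23))) = Add(-6, Mul(Rational(1, 3), -23)) = Add(-6, Rational(-23, 3)) = Rational(-41, 3) ≈ -13.667)
Mul(S, k) = Mul(-191, Rational(-41, 3)) = Rational(7831, 3)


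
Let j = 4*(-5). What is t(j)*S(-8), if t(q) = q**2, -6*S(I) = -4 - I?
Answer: -800/3 ≈ -266.67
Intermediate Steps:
S(I) = 2/3 + I/6 (S(I) = -(-4 - I)/6 = 2/3 + I/6)
j = -20
t(j)*S(-8) = (-20)**2*(2/3 + (1/6)*(-8)) = 400*(2/3 - 4/3) = 400*(-2/3) = -800/3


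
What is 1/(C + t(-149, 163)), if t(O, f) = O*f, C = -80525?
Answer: -1/104812 ≈ -9.5409e-6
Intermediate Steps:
1/(C + t(-149, 163)) = 1/(-80525 - 149*163) = 1/(-80525 - 24287) = 1/(-104812) = -1/104812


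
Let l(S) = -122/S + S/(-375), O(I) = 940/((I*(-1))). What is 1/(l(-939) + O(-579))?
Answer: 7551125/32148267 ≈ 0.23488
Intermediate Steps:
O(I) = -940/I (O(I) = 940/((-I)) = 940*(-1/I) = -940/I)
l(S) = -122/S - S/375 (l(S) = -122/S + S*(-1/375) = -122/S - S/375)
1/(l(-939) + O(-579)) = 1/((-122/(-939) - 1/375*(-939)) - 940/(-579)) = 1/((-122*(-1/939) + 313/125) - 940*(-1/579)) = 1/((122/939 + 313/125) + 940/579) = 1/(309157/117375 + 940/579) = 1/(32148267/7551125) = 7551125/32148267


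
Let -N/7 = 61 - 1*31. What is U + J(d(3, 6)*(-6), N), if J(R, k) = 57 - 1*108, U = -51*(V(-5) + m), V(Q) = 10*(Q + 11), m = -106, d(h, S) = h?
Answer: 2295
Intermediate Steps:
N = -210 (N = -7*(61 - 1*31) = -7*(61 - 31) = -7*30 = -210)
V(Q) = 110 + 10*Q (V(Q) = 10*(11 + Q) = 110 + 10*Q)
U = 2346 (U = -51*((110 + 10*(-5)) - 106) = -51*((110 - 50) - 106) = -51*(60 - 106) = -51*(-46) = 2346)
J(R, k) = -51 (J(R, k) = 57 - 108 = -51)
U + J(d(3, 6)*(-6), N) = 2346 - 51 = 2295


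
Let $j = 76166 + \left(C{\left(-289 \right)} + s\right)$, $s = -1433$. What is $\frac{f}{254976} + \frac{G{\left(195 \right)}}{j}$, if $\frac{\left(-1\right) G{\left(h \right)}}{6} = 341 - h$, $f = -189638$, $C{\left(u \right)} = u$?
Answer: $- \frac{1792596281}{2372679168} \approx -0.75552$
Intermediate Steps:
$j = 74444$ ($j = 76166 - 1722 = 74444$)
$G{\left(h \right)} = -2046 + 6 h$ ($G{\left(h \right)} = - 6 \left(341 - h\right) = -2046 + 6 h$)
$\frac{f}{254976} + \frac{G{\left(195 \right)}}{j} = - \frac{189638}{254976} + \frac{-2046 + 6 \cdot 195}{74444} = \left(-189638\right) \frac{1}{254976} + \left(-2046 + 1170\right) \frac{1}{74444} = - \frac{94819}{127488} - \frac{219}{18611} = - \frac{1792596281}{2372679168}$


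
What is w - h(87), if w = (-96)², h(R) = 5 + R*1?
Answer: 9124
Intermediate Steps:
h(R) = 5 + R
w = 9216
w - h(87) = 9216 - (5 + 87) = 9216 - 1*92 = 9216 - 92 = 9124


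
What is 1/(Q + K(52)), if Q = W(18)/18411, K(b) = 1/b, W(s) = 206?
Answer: 957372/29123 ≈ 32.873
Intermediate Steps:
Q = 206/18411 ≈ 0.011189
1/(Q + K(52)) = 1/(206/18411 + 1/52) = 1/(29123/957372) = 957372/29123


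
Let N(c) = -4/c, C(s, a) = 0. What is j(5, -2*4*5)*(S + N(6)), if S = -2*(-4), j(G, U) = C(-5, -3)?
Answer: 0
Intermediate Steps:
j(G, U) = 0
S = 8
j(5, -2*4*5)*(S + N(6)) = 0*(8 - 4/6) = 0*(8 - 4*⅙) = 0*(8 - ⅔) = 0*(22/3) = 0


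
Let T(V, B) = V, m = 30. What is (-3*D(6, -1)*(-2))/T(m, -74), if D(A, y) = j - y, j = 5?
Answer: 6/5 ≈ 1.2000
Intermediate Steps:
D(A, y) = 5 - y
(-3*D(6, -1)*(-2))/T(m, -74) = (-3*(5 - 1*(-1))*(-2))/30 = (-3*(5 + 1)*(-2))*(1/30) = (-3*6*(-2))*(1/30) = -18*(-2)*(1/30) = 36*(1/30) = 6/5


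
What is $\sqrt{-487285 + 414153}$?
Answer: $2 i \sqrt{18283} \approx 270.43 i$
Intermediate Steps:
$\sqrt{-487285 + 414153} = \sqrt{-73132} = 2 i \sqrt{18283}$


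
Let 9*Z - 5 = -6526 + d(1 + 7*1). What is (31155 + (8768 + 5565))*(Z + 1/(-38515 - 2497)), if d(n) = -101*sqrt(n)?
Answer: -3041319276092/92277 - 9188576*sqrt(2)/9 ≈ -3.4402e+7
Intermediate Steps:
Z = -6521/9 - 202*sqrt(2)/9 (Z = 5/9 + (-6526 - 101*sqrt(1 + 7*1))/9 = 5/9 + (-6526 - 101*sqrt(1 + 7))/9 = 5/9 + (-6526 - 202*sqrt(2))/9 = 5/9 + (-6526/9 - 202*sqrt(2)/9) = -6521/9 - 202*sqrt(2)/9 ≈ -756.30)
(31155 + (8768 + 5565))*(Z + 1/(-38515 - 2497)) = (31155 + (8768 + 5565))*((-6521/9 - 202*sqrt(2)/9) + 1/(-38515 - 2497)) = (31155 + 14333)*((-6521/9 - 202*sqrt(2)/9) + 1/(-41012)) = 45488*((-6521/9 - 202*sqrt(2)/9) - 1/41012) = 45488*(-267439261/369108 - 202*sqrt(2)/9) = -3041319276092/92277 - 9188576*sqrt(2)/9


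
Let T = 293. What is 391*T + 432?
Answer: 114995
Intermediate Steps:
391*T + 432 = 391*293 + 432 = 114563 + 432 = 114995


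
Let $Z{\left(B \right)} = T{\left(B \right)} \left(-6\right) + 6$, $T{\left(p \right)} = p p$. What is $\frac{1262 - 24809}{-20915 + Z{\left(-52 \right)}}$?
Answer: $\frac{23547}{37133} \approx 0.63413$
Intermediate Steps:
$T{\left(p \right)} = p^{2}$
$Z{\left(B \right)} = 6 - 6 B^{2}$ ($Z{\left(B \right)} = B^{2} \left(-6\right) + 6 = - 6 B^{2} + 6 = 6 - 6 B^{2}$)
$\frac{1262 - 24809}{-20915 + Z{\left(-52 \right)}} = \frac{1262 - 24809}{-20915 + \left(6 - 6 \left(-52\right)^{2}\right)} = - \frac{23547}{-20915 + \left(6 - 16224\right)} = - \frac{23547}{-20915 - 16218} = - \frac{23547}{-37133} = \left(-23547\right) \left(- \frac{1}{37133}\right) = \frac{23547}{37133}$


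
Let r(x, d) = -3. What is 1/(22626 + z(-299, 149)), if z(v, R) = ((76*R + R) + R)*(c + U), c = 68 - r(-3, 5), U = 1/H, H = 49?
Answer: 49/41553234 ≈ 1.1792e-6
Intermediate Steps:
U = 1/49 ≈ 0.020408
c = 71 (c = 68 - 1*(-3) = 68 + 3 = 71)
z(v, R) = 271440*R/49 (z(v, R) = ((76*R + R) + R)*(71 + 1/49) = (77*R + R)*(3480/49) = (78*R)*(3480/49) = 271440*R/49)
1/(22626 + z(-299, 149)) = 1/(22626 + (271440/49)*149) = 1/(22626 + 40444560/49) = 1/(41553234/49) = 49/41553234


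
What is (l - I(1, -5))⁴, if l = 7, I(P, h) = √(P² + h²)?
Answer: (7 - √26)⁴ ≈ 13.059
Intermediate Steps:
(l - I(1, -5))⁴ = (7 - √(1² + (-5)²))⁴ = (7 - √(1 + 25))⁴ = (7 - √26)⁴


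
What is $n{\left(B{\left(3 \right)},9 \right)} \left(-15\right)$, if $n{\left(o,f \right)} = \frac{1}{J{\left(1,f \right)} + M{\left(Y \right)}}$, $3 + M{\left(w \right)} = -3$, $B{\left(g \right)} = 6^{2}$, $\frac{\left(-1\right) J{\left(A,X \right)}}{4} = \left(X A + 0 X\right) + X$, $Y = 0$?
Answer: $\frac{5}{26} \approx 0.19231$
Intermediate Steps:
$J{\left(A,X \right)} = - 4 X - 4 A X$ ($J{\left(A,X \right)} = - 4 \left(\left(X A + 0 X\right) + X\right) = - 4 \left(\left(A X + 0\right) + X\right) = - 4 \left(A X + X\right) = - 4 \left(X + A X\right) = - 4 X - 4 A X$)
$B{\left(g \right)} = 36$
$M{\left(w \right)} = -6$ ($M{\left(w \right)} = -3 - 3 = -6$)
$n{\left(o,f \right)} = \frac{1}{-6 - 8 f}$ ($n{\left(o,f \right)} = \frac{1}{- 4 f \left(1 + 1\right) - 6} = \frac{1}{\left(-4\right) f 2 - 6} = \frac{1}{- 8 f - 6} = \frac{1}{-6 - 8 f}$)
$n{\left(B{\left(3 \right)},9 \right)} \left(-15\right) = - \frac{1}{6 + 8 \cdot 9} \left(-15\right) = - \frac{1}{6 + 72} \left(-15\right) = - \frac{1}{78} \left(-15\right) = \left(-1\right) \frac{1}{78} \left(-15\right) = \left(- \frac{1}{78}\right) \left(-15\right) = \frac{5}{26}$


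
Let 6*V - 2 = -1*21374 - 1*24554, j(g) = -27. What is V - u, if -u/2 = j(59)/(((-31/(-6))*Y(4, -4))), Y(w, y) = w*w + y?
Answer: -711934/93 ≈ -7655.2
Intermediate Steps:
Y(w, y) = y + w² (Y(w, y) = w² + y = y + w²)
V = -22963/3 (V = ⅓ + (-1*21374 - 1*24554)/6 = ⅓ + (-21374 - 24554)/6 = ⅓ + (⅙)*(-45928) = ⅓ - 22964/3 = -22963/3 ≈ -7654.3)
u = 27/31 (u = -(-54)/((-31/(-6))*(-4 + 4²)) = -(-54)/((-⅙*(-31))*(-4 + 16)) = -(-54)/((31/6)*12) = -(-54)/62 = -2*(-27/62) = 27/31 ≈ 0.87097)
V - u = -22963/3 - 1*27/31 = -22963/3 - 27/31 = -711934/93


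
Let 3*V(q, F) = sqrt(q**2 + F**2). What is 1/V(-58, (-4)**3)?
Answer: 3*sqrt(1865)/3730 ≈ 0.034734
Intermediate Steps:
V(q, F) = sqrt(F**2 + q**2)/3 (V(q, F) = sqrt(q**2 + F**2)/3 = sqrt(F**2 + q**2)/3)
1/V(-58, (-4)**3) = 1/(sqrt(((-4)**3)**2 + (-58)**2)/3) = 1/(sqrt((-64)**2 + 3364)/3) = 1/(sqrt(4096 + 3364)/3) = 1/(sqrt(7460)/3) = 1/((2*sqrt(1865))/3) = 1/(2*sqrt(1865)/3) = 3*sqrt(1865)/3730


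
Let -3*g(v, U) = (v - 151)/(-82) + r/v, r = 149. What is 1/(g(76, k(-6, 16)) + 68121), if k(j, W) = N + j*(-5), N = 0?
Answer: 9348/636786149 ≈ 1.4680e-5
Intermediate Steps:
k(j, W) = -5*j (k(j, W) = 0 + j*(-5) = 0 - 5*j = -5*j)
g(v, U) = -151/246 - 149/(3*v) + v/246 (g(v, U) = -((v - 151)/(-82) + 149/v)/3 = -((-151 + v)*(-1/82) + 149/v)/3 = -((151/82 - v/82) + 149/v)/3 = -(151/82 + 149/v - v/82)/3 = -151/246 - 149/(3*v) + v/246)
1/(g(76, k(-6, 16)) + 68121) = 1/((1/246)*(-12218 + 76*(-151 + 76))/76 + 68121) = 1/((1/246)*(1/76)*(-12218 + 76*(-75)) + 68121) = 1/((1/246)*(1/76)*(-12218 - 5700) + 68121) = 1/((1/246)*(1/76)*(-17918) + 68121) = 1/(-8959/9348 + 68121) = 1/(636786149/9348) = 9348/636786149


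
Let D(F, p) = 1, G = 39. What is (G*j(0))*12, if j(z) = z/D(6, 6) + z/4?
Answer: 0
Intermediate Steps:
j(z) = 5*z/4 (j(z) = z/1 + z/4 = z*1 + z*(¼) = z + z/4 = 5*z/4)
(G*j(0))*12 = (39*((5/4)*0))*12 = (39*0)*12 = 0*12 = 0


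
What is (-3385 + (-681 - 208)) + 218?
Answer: -4056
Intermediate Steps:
(-3385 + (-681 - 208)) + 218 = (-3385 - 889) + 218 = -4274 + 218 = -4056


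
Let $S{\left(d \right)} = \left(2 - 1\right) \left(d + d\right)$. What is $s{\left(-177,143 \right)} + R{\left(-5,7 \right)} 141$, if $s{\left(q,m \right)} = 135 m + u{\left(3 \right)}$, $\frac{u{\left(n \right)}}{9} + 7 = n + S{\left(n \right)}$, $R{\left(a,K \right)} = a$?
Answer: $18618$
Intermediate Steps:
$S{\left(d \right)} = 2 d$ ($S{\left(d \right)} = 1 \cdot 2 d = 2 d$)
$u{\left(n \right)} = -63 + 27 n$ ($u{\left(n \right)} = -63 + 9 \left(n + 2 n\right) = -63 + 9 \cdot 3 n = -63 + 27 n$)
$s{\left(q,m \right)} = 18 + 135 m$ ($s{\left(q,m \right)} = 135 m + \left(-63 + 27 \cdot 3\right) = 135 m + \left(-63 + 81\right) = 135 m + 18 = 18 + 135 m$)
$s{\left(-177,143 \right)} + R{\left(-5,7 \right)} 141 = \left(18 + 135 \cdot 143\right) - 705 = \left(18 + 19305\right) - 705 = 19323 - 705 = 18618$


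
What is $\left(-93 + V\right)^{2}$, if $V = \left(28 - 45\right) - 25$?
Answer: $18225$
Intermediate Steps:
$V = -42$ ($V = -17 - 25 = -42$)
$\left(-93 + V\right)^{2} = \left(-93 - 42\right)^{2} = \left(-135\right)^{2} = 18225$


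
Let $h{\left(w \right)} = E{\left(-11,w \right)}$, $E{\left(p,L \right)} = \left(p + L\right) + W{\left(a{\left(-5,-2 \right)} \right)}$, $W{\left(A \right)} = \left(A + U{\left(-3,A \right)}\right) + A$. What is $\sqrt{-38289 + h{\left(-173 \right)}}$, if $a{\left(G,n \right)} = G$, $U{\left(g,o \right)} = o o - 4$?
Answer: $i \sqrt{38462} \approx 196.12 i$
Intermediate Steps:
$U{\left(g,o \right)} = -4 + o^{2}$ ($U{\left(g,o \right)} = o^{2} - 4 = -4 + o^{2}$)
$W{\left(A \right)} = -4 + A^{2} + 2 A$ ($W{\left(A \right)} = \left(A + \left(-4 + A^{2}\right)\right) + A = \left(-4 + A + A^{2}\right) + A = -4 + A^{2} + 2 A$)
$E{\left(p,L \right)} = 11 + L + p$ ($E{\left(p,L \right)} = \left(p + L\right) + \left(-4 + \left(-5\right)^{2} + 2 \left(-5\right)\right) = \left(L + p\right) - -11 = \left(L + p\right) + 11 = 11 + L + p$)
$h{\left(w \right)} = w$ ($h{\left(w \right)} = 11 + w - 11 = w$)
$\sqrt{-38289 + h{\left(-173 \right)}} = \sqrt{-38289 - 173} = \sqrt{-38462} = i \sqrt{38462}$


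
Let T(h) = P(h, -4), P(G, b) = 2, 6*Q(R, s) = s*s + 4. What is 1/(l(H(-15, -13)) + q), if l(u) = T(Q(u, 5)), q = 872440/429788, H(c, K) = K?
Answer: 107447/433004 ≈ 0.24814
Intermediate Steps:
Q(R, s) = ⅔ + s²/6 (Q(R, s) = (s*s + 4)/6 = (s² + 4)/6 = (4 + s²)/6 = ⅔ + s²/6)
T(h) = 2
q = 218110/107447 (q = 872440*(1/429788) = 218110/107447 ≈ 2.0299)
l(u) = 2
1/(l(H(-15, -13)) + q) = 1/(2 + 218110/107447) = 1/(433004/107447) = 107447/433004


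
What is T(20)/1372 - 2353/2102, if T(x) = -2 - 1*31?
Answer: -1648841/1441972 ≈ -1.1435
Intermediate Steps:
T(x) = -33 (T(x) = -2 - 31 = -33)
T(20)/1372 - 2353/2102 = -33/1372 - 2353/2102 = -1648841/1441972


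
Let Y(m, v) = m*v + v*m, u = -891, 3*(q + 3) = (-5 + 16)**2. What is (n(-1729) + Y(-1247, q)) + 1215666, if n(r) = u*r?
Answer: 7989287/3 ≈ 2.6631e+6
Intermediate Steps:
q = 112/3 (q = -3 + (-5 + 16)**2/3 = -3 + (1/3)*11**2 = -3 + (1/3)*121 = -3 + 121/3 = 112/3 ≈ 37.333)
Y(m, v) = 2*m*v (Y(m, v) = m*v + m*v = 2*m*v)
n(r) = -891*r
(n(-1729) + Y(-1247, q)) + 1215666 = (-891*(-1729) + 2*(-1247)*(112/3)) + 1215666 = (1540539 - 279328/3) + 1215666 = 4342289/3 + 1215666 = 7989287/3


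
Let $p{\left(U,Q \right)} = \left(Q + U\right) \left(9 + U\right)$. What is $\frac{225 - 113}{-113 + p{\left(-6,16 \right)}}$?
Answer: $- \frac{112}{83} \approx -1.3494$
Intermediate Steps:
$p{\left(U,Q \right)} = \left(9 + U\right) \left(Q + U\right)$
$\frac{225 - 113}{-113 + p{\left(-6,16 \right)}} = \frac{225 - 113}{-113 + \left(\left(-6\right)^{2} + 9 \cdot 16 + 9 \left(-6\right) + 16 \left(-6\right)\right)} = \frac{112}{-113 + \left(36 + 144 - 54 - 96\right)} = \frac{112}{-113 + 30} = \frac{112}{-83} = 112 \left(- \frac{1}{83}\right) = - \frac{112}{83}$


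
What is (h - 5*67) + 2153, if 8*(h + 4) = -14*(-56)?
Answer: 1912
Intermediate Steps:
h = 94 (h = -4 + (-14*(-56))/8 = -4 + (1/8)*784 = -4 + 98 = 94)
(h - 5*67) + 2153 = (94 - 5*67) + 2153 = (94 - 1*335) + 2153 = (94 - 335) + 2153 = -241 + 2153 = 1912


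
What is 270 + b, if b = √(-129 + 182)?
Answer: 270 + √53 ≈ 277.28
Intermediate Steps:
b = √53 ≈ 7.2801
270 + b = 270 + √53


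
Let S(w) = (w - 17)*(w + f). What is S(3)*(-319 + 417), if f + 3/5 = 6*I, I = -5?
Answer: 189336/5 ≈ 37867.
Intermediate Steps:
f = -153/5 (f = -3/5 + 6*(-5) = -3/5 - 30 = -153/5 ≈ -30.600)
S(w) = (-17 + w)*(-153/5 + w) (S(w) = (w - 17)*(w - 153/5) = (-17 + w)*(-153/5 + w))
S(3)*(-319 + 417) = (2601/5 + 3**2 - 238/5*3)*(-319 + 417) = (2601/5 + 9 - 714/5)*98 = (1932/5)*98 = 189336/5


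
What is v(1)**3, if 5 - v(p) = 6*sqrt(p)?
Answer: -1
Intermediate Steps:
v(p) = 5 - 6*sqrt(p)
v(1)**3 = (5 - 6*sqrt(1))**3 = (5 - 6*1)**3 = (5 - 6)**3 = (-1)**3 = -1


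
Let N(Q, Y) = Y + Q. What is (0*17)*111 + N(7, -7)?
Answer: 0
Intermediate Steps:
N(Q, Y) = Q + Y
(0*17)*111 + N(7, -7) = (0*17)*111 + (7 - 7) = 0*111 + 0 = 0 + 0 = 0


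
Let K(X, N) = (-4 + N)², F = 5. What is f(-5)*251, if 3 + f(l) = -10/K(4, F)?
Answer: -3263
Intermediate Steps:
f(l) = -13 (f(l) = -3 - 10/(-4 + 5)² = -3 - 10/(1²) = -3 - 10/1 = -3 - 10*1 = -3 - 10 = -13)
f(-5)*251 = -13*251 = -3263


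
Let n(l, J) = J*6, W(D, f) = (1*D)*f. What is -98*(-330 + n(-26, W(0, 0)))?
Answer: 32340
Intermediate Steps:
W(D, f) = D*f
n(l, J) = 6*J
-98*(-330 + n(-26, W(0, 0))) = -98*(-330 + 6*(0*0)) = -98*(-330 + 6*0) = -98*(-330 + 0) = -98*(-330) = 32340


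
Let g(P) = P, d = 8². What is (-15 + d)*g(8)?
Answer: 392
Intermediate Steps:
d = 64
(-15 + d)*g(8) = (-15 + 64)*8 = 49*8 = 392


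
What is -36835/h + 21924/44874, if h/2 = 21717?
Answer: -4325227/12031218 ≈ -0.35950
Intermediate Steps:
h = 43434 (h = 2*21717 = 43434)
-36835/h + 21924/44874 = -36835/43434 + 21924/44874 = -36835*1/43434 + 21924*(1/44874) = -36835/43434 + 406/831 = -4325227/12031218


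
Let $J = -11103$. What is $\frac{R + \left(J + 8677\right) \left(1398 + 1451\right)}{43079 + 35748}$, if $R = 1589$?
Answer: $- \frac{987155}{11261} \approx -87.661$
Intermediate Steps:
$\frac{R + \left(J + 8677\right) \left(1398 + 1451\right)}{43079 + 35748} = \frac{1589 + \left(-11103 + 8677\right) \left(1398 + 1451\right)}{43079 + 35748} = \frac{1589 - 6911674}{78827} = \left(1589 - 6911674\right) \frac{1}{78827} = \left(-6910085\right) \frac{1}{78827} = - \frac{987155}{11261}$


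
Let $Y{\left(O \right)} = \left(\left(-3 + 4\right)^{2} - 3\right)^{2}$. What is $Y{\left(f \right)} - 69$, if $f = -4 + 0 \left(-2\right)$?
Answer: $-65$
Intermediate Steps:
$f = -4$ ($f = -4 + 0 = -4$)
$Y{\left(O \right)} = 4$ ($Y{\left(O \right)} = \left(1^{2} - 3\right)^{2} = \left(1 - 3\right)^{2} = \left(-2\right)^{2} = 4$)
$Y{\left(f \right)} - 69 = 4 - 69 = -65$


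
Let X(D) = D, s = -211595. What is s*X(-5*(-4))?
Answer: -4231900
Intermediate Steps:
s*X(-5*(-4)) = -(-1057975)*(-4) = -211595*20 = -4231900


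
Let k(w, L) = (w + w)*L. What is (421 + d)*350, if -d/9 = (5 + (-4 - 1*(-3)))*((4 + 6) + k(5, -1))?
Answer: 147350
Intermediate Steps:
k(w, L) = 2*L*w (k(w, L) = (2*w)*L = 2*L*w)
d = 0 (d = -9*(5 + (-4 - 1*(-3)))*((4 + 6) + 2*(-1)*5) = -9*(5 + (-4 + 3))*(10 - 10) = -9*(5 - 1)*0 = -36*0 = -9*0 = 0)
(421 + d)*350 = (421 + 0)*350 = 421*350 = 147350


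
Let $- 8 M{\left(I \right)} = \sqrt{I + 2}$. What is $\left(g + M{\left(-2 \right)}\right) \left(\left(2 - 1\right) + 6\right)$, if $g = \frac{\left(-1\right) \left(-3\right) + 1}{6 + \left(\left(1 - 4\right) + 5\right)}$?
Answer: $\frac{7}{2} \approx 3.5$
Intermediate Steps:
$M{\left(I \right)} = - \frac{\sqrt{2 + I}}{8}$ ($M{\left(I \right)} = - \frac{\sqrt{I + 2}}{8} = - \frac{\sqrt{2 + I}}{8}$)
$g = \frac{1}{2}$ ($g = \frac{3 + 1}{6 + \left(-3 + 5\right)} = \frac{4}{6 + 2} = \frac{4}{8} = 4 \cdot \frac{1}{8} = \frac{1}{2} \approx 0.5$)
$\left(g + M{\left(-2 \right)}\right) \left(\left(2 - 1\right) + 6\right) = \left(\frac{1}{2} - \frac{\sqrt{2 - 2}}{8}\right) \left(\left(2 - 1\right) + 6\right) = \left(\frac{1}{2} - \frac{\sqrt{0}}{8}\right) \left(1 + 6\right) = \left(\frac{1}{2} - 0\right) 7 = \left(\frac{1}{2} + 0\right) 7 = \frac{1}{2} \cdot 7 = \frac{7}{2}$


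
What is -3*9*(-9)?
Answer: 243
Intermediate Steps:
-3*9*(-9) = -27*(-9) = 243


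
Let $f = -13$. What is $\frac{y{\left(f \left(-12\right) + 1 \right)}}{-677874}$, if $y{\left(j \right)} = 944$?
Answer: $- \frac{472}{338937} \approx -0.0013926$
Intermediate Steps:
$\frac{y{\left(f \left(-12\right) + 1 \right)}}{-677874} = \frac{944}{-677874} = 944 \left(- \frac{1}{677874}\right) = - \frac{472}{338937}$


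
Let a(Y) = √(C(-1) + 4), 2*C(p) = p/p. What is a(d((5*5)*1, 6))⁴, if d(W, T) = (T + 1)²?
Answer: 81/4 ≈ 20.250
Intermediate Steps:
C(p) = ½ (C(p) = (p/p)/2 = (½)*1 = ½)
d(W, T) = (1 + T)²
a(Y) = 3*√2/2 (a(Y) = √(½ + 4) = √(9/2) = 3*√2/2)
a(d((5*5)*1, 6))⁴ = (3*√2/2)⁴ = 81/4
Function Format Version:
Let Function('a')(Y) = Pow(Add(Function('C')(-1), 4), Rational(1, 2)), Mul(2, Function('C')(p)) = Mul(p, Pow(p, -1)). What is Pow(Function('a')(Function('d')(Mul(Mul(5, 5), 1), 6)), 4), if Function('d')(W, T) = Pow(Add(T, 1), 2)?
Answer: Rational(81, 4) ≈ 20.250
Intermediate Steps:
Function('C')(p) = Rational(1, 2) (Function('C')(p) = Mul(Rational(1, 2), Mul(p, Pow(p, -1))) = Mul(Rational(1, 2), 1) = Rational(1, 2))
Function('d')(W, T) = Pow(Add(1, T), 2)
Function('a')(Y) = Mul(Rational(3, 2), Pow(2, Rational(1, 2))) (Function('a')(Y) = Pow(Add(Rational(1, 2), 4), Rational(1, 2)) = Pow(Rational(9, 2), Rational(1, 2)) = Mul(Rational(3, 2), Pow(2, Rational(1, 2))))
Pow(Function('a')(Function('d')(Mul(Mul(5, 5), 1), 6)), 4) = Pow(Mul(Rational(3, 2), Pow(2, Rational(1, 2))), 4) = Rational(81, 4)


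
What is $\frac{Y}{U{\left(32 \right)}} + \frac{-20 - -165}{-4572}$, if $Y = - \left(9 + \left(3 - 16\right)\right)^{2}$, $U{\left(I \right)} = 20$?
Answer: $- \frac{19013}{22860} \approx -0.83171$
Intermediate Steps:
$Y = -16$ ($Y = - \left(9 + \left(3 - 16\right)\right)^{2} = - \left(9 - 13\right)^{2} = - \left(-4\right)^{2} = \left(-1\right) 16 = -16$)
$\frac{Y}{U{\left(32 \right)}} + \frac{-20 - -165}{-4572} = - \frac{16}{20} + \frac{-20 - -165}{-4572} = \left(-16\right) \frac{1}{20} + \left(-20 + 165\right) \left(- \frac{1}{4572}\right) = - \frac{4}{5} + 145 \left(- \frac{1}{4572}\right) = - \frac{4}{5} - \frac{145}{4572} = - \frac{19013}{22860}$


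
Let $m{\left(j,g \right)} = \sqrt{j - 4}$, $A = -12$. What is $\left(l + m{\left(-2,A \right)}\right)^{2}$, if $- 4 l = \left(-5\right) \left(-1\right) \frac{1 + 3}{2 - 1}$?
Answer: $\left(5 - i \sqrt{6}\right)^{2} \approx 19.0 - 24.495 i$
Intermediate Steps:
$m{\left(j,g \right)} = \sqrt{-4 + j}$
$l = -5$ ($l = - \frac{\left(-5\right) \left(-1\right) \frac{1 + 3}{2 - 1}}{4} = - \frac{5 \cdot \frac{4}{1}}{4} = - \frac{5 \cdot 4 \cdot 1}{4} = - \frac{5 \cdot 4}{4} = \left(- \frac{1}{4}\right) 20 = -5$)
$\left(l + m{\left(-2,A \right)}\right)^{2} = \left(-5 + \sqrt{-4 - 2}\right)^{2} = \left(-5 + \sqrt{-6}\right)^{2} = \left(-5 + i \sqrt{6}\right)^{2}$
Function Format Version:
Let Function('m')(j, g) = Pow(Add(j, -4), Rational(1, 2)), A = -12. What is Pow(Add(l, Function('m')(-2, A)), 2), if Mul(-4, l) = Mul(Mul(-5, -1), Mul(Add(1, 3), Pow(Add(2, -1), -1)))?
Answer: Pow(Add(5, Mul(-1, I, Pow(6, Rational(1, 2)))), 2) ≈ Add(19.000, Mul(-24.495, I))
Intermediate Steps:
Function('m')(j, g) = Pow(Add(-4, j), Rational(1, 2))
l = -5 (l = Mul(Rational(-1, 4), Mul(Mul(-5, -1), Mul(Add(1, 3), Pow(Add(2, -1), -1)))) = Mul(Rational(-1, 4), Mul(5, Mul(4, Pow(1, -1)))) = Mul(Rational(-1, 4), Mul(5, Mul(4, 1))) = Mul(Rational(-1, 4), Mul(5, 4)) = Mul(Rational(-1, 4), 20) = -5)
Pow(Add(l, Function('m')(-2, A)), 2) = Pow(Add(-5, Pow(Add(-4, -2), Rational(1, 2))), 2) = Pow(Add(-5, Pow(-6, Rational(1, 2))), 2) = Pow(Add(-5, Mul(I, Pow(6, Rational(1, 2)))), 2)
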